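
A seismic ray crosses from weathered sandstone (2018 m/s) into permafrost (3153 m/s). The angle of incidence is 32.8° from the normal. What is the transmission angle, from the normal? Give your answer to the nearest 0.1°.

sin θ₁/V₁ = sin θ₂/V₂ ⇒ sin θ₂ = 3153·sin 32.8°/2018 = 3153·0.5417/2018 = 0.8464.
θ₂ = sin⁻¹(0.8464) = 57.82° (from vertical).

57.8°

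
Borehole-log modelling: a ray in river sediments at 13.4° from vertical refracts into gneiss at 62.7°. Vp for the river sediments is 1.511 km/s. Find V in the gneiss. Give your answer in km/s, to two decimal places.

Snell's law: sin 13.4°/V₁ = sin 62.7°/V₂.
V₂ = V₁·sin 62.7°/sin 13.4° = 1.511 × 3.8344 = 5.79 km/s.

5.79 km/s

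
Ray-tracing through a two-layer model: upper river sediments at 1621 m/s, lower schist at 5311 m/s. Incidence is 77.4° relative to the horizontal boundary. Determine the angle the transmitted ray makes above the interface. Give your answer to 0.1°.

Angle from the normal: 90° − 77.4° = 12.6°.
sin θ₁/V₁ = sin θ₂/V₂ ⇒ sin θ₂ = 5311·sin 12.6°/1621 = 5311·0.2181/1621 = 0.7147.
θ₂ = arcsin 0.7147 = 45.62° from the normal.
From the interface: 90° − 45.62° = 44.38°.

44.4°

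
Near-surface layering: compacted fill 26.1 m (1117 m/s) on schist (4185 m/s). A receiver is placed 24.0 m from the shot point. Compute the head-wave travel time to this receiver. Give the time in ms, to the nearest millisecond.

51 ms

t = x/V₂ + 2h·√(V₂²−V₁²)/(V₁V₂).
√(V₂²−V₁²) = √(4185²−1117²) = 4033.2 m/s; delay term = 2·26.1·4033.2/(1117·4185) = 0.04504 s.
t = 24.0/4185 + 0.04504 = 0.05077 s.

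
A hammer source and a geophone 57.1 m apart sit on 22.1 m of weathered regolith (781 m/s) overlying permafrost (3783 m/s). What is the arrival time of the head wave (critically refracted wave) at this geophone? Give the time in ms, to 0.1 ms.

70.5 ms

θ_c = arcsin(V₁/V₂) = arcsin(781/3783) = 11.91°, cos θ_c = 0.9785.
Intercept time tᵢ = 2h cos θ_c / V₁ = 2·22.1·0.9785/781 = 0.05537 s.
t = x/V₂ + tᵢ = 57.1/3783 + 0.05537 = 0.07047 s.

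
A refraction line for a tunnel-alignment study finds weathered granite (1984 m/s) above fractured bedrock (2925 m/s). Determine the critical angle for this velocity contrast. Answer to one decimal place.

Critical incidence: sin θ_c = V₁/V₂ = 1984/2925 = 0.6783.
θ_c = arcsin 0.6783 = 42.71°.

42.7°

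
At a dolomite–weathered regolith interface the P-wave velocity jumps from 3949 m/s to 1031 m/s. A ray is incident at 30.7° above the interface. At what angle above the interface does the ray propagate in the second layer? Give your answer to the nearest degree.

Angle from the normal: 90° − 30.7° = 59.3°.
Snell's law: sin θ₂ = (V₂/V₁)·sin θ₁ = (1031/3949)·sin 59.3° = 0.2245.
θ₂ = arcsin 0.2245 = 12.97° from the normal.
From the interface: 90° − 12.97° = 77.03°.

77°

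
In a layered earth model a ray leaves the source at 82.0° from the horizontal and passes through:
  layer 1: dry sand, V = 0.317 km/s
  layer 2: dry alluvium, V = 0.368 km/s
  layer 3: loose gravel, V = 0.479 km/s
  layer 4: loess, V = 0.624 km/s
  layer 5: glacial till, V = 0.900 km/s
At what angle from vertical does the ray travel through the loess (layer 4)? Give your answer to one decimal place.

15.9°

From the normal: θ₁ = 90° − 82.0° = 8.0°.
Snell's law across each interface conserves sin θ / V, so sin θ_4 = V_4·sin θ₁/V₁.
sin θ_4 = 0.624 × sin 8.0° / 0.317 = 0.2740.
θ_4 = arcsin 0.2740 = 15.90°.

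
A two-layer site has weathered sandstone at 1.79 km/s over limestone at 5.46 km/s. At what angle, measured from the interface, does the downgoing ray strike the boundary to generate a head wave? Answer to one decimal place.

At critical incidence the refracted ray runs along the interface (θ₂ = 90°), so sin θ_c = V₁/V₂.
θ_c = arcsin(1.79/5.46) = arcsin 0.3278 = 19.14°.
Measured from the interface: 90° − 19.14° = 70.86°.

70.9°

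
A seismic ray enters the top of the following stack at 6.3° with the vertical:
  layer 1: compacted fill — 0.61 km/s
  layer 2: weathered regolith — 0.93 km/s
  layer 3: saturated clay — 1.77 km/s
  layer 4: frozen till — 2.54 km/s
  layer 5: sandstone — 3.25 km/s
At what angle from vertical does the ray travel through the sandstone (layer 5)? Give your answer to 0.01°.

35.78°

Snell's law across each interface conserves sin θ / V, so sin θ_5 = V_5·sin θ₁/V₁.
sin θ_5 = 3.25 × sin 6.3° / 0.61 = 0.5847.
θ_5 = 35.78° from the vertical.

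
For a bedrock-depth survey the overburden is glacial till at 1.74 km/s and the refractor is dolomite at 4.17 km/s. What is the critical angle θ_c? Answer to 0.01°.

At critical incidence the refracted ray runs along the interface (θ₂ = 90°), so sin θ_c = V₁/V₂.
θ_c = arcsin(1.74/4.17) = arcsin 0.4173 = 24.66°.

24.66°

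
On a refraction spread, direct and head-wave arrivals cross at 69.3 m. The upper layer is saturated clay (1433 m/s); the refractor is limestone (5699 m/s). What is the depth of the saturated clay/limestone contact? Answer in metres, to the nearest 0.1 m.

26.8 m

h = (x_cross/2)·√((V₂−V₁)/(V₂+V₁)).
(V₂−V₁)/(V₂+V₁) = (5699−1433)/(5699+1433) = 0.5981; √ = 0.7734.
h = (69.3/2)·0.7734 = 26.80 m.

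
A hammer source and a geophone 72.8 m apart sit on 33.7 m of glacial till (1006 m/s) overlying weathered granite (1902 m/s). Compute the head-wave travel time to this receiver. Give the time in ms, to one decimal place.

t = x/V₂ + 2h·√(V₂²−V₁²)/(V₁V₂).
√(V₂²−V₁²) = √(1902²−1006²) = 1614.2 m/s; delay term = 2·33.7·1614.2/(1006·1902) = 0.05686 s.
t = 72.8/1902 + 0.05686 = 0.09513 s.

95.1 ms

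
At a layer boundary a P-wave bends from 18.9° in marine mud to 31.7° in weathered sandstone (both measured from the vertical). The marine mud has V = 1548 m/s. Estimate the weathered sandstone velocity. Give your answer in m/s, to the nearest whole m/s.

sin 18.9° = 0.3239; sin 31.7° = 0.5255.
V₂ = V₁·(sin θ₂/sin θ₁) = 1548·(0.5255/0.3239) = 2511.23 m/s.

2511 m/s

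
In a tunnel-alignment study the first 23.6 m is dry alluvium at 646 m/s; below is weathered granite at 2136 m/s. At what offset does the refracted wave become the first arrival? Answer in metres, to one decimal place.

64.5 m

θ_c = arcsin(646/2136) = 17.60°, so cos θ_c = 0.9532 and tᵢ = 2h cos θ_c/V₁ = 0.0696 s.
At crossover x/V₁ = x/V₂ + tᵢ ⇒ x = tᵢ/(1/V₁ − 1/V₂) = 0.06964/(1.5480e-03 − 4.6816e-04) = 64.50 m.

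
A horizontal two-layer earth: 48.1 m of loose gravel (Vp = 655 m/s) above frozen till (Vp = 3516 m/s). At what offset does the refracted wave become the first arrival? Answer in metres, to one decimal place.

θ_c = arcsin(655/3516) = 10.74°, so cos θ_c = 0.9825 and tᵢ = 2h cos θ_c/V₁ = 0.1443 s.
At crossover x/V₁ = x/V₂ + tᵢ ⇒ x = tᵢ/(1/V₁ − 1/V₂) = 0.14430/(1.5267e-03 − 2.8441e-04) = 116.15 m.

116.2 m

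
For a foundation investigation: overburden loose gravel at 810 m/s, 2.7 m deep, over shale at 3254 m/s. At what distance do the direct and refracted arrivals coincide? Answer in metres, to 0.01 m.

6.96 m

x_cross = 2h·√((V₂+V₁)/(V₂−V₁)).
(V₂+V₁)/(V₂−V₁) = (3254+810)/(3254−810) = 1.6628; √ = 1.2895.
x_cross = 2·2.7·1.2895 = 6.96 m.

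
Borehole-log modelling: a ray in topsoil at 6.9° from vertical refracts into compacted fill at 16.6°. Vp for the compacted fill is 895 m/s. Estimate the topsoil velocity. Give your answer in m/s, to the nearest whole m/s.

376 m/s

Snell's law: sin 6.9°/V₁ = sin 16.6°/V₂.
V₁ = V₂·sin 6.9°/sin 16.6° = 895 × 0.4205 = 376.36 m/s.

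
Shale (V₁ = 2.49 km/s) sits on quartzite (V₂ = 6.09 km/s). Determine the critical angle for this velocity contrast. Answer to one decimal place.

Critical incidence: sin θ_c = V₁/V₂ = 2.49/6.09 = 0.4089.
θ_c = arcsin 0.4089 = 24.13°.

24.1°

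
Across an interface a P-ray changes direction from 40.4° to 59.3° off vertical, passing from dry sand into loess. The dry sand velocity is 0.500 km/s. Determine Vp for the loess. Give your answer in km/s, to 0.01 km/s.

0.66 km/s

Snell's law: sin 40.4°/V₁ = sin 59.3°/V₂.
V₂ = V₁·sin 59.3°/sin 40.4° = 0.500 × 1.3267 = 0.66 km/s.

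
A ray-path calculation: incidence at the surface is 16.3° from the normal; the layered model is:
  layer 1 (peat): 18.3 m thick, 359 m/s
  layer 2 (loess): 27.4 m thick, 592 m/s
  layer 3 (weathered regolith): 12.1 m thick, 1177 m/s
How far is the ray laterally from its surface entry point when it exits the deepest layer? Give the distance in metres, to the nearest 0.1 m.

Apply Snell's law at each interface; in layer i the horizontal offset is hᵢ·tan θᵢ.
Layer 1: θ = 16.30°; offset = 18.3·tan 16.30° = 5.351 m.
Layer 2: sin θ = 592·sin 16.3°/359 = 0.4628, θ = 27.57°; offset = 27.4·tan 27.57° = 14.306 m.
Layer 3: sin θ = 1177·sin 16.3°/359 = 0.9202, θ = 66.95°; offset = 12.1·tan 66.95° = 28.440 m.
Σ offsets = 48.097 m.

48.1 m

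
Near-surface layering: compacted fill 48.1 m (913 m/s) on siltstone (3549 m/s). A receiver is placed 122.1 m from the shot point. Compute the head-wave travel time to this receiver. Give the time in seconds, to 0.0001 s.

0.1362 s

θ_c = arcsin(V₁/V₂) = arcsin(913/3549) = 14.91°, cos θ_c = 0.9663.
Intercept time tᵢ = 2h cos θ_c / V₁ = 2·48.1·0.9663/913 = 0.10182 s.
t = x/V₂ + tᵢ = 122.1/3549 + 0.10182 = 0.13622 s.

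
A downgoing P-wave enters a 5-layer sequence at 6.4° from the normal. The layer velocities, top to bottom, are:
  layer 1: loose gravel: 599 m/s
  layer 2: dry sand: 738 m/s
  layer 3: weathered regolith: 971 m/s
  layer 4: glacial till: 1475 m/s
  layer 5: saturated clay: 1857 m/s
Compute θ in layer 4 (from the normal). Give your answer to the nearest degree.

Ray parameter p = sin 6.4° / 599 = 1.8609e-04 s/m.
sin θ_4 = p·V_4 = 1.8609e-04 × 1475 = 0.2745.
θ_4 = 15.93° from the vertical.

16°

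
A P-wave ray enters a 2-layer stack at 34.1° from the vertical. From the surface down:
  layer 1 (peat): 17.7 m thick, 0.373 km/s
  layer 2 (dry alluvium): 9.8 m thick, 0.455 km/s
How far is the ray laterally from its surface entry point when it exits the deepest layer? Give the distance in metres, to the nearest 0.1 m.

21.2 m

Apply Snell's law at each interface; in layer i the horizontal offset is hᵢ·tan θᵢ.
Layer 1: θ = 34.10°; offset = 17.7·tan 34.10° = 11.984 m.
Layer 2: sin θ = 0.455·sin 34.1°/0.373 = 0.6839, θ = 43.15°; offset = 9.8·tan 43.15° = 9.186 m.
Summing the layer offsets gives 21.170 m.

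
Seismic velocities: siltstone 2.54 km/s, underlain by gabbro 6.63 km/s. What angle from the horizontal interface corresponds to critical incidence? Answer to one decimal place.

67.5°

Critical incidence: sin θ_c = V₁/V₂ = 2.54/6.63 = 0.3831.
θ_c = arcsin 0.3831 = 22.53°.
Measured from the interface: 90° − 22.53° = 67.47°.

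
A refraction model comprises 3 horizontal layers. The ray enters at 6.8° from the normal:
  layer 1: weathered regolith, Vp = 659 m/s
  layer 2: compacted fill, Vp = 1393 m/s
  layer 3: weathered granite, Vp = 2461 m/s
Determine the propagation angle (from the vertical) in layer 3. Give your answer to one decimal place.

26.2°

Snell's law across each interface conserves sin θ / V, so sin θ_3 = V_3·sin θ₁/V₁.
sin θ_3 = 2461 × sin 6.8° / 659 = 0.4422.
θ_3 = 26.24° from the vertical.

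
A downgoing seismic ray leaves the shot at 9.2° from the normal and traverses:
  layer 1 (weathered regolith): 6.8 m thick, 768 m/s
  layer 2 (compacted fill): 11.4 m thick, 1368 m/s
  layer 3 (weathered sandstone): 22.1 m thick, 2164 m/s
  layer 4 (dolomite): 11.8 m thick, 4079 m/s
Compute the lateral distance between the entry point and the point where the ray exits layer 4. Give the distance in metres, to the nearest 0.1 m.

34.6 m

p = sin θ₁/V₁ = sin 9.2°/768 = 2.0818e-04 s/m is conserved through the stack.
Layer 1: θ = 9.20°; offset = 6.8·tan 9.20° = 1.101 m.
Layer 2: sin θ = p·1368 = 0.2848 → θ = 16.55°; offset = 11.4·tan 16.55° = 3.387 m.
Layer 3: sin θ = p·2164 = 0.4505 → θ = 26.78°; offset = 22.1·tan 26.78° = 11.152 m.
Layer 4: sin θ = p·4079 = 0.8492 → θ = 58.12°; offset = 11.8·tan 58.12° = 18.973 m.
Total horizontal offset = 34.613 m.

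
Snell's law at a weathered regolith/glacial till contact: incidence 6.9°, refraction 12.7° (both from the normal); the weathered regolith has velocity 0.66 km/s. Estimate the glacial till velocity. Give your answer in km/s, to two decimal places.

Snell's law: sin 6.9°/V₁ = sin 12.7°/V₂.
V₂ = V₁·sin 12.7°/sin 6.9° = 0.66 × 1.8300 = 1.21 km/s.

1.21 km/s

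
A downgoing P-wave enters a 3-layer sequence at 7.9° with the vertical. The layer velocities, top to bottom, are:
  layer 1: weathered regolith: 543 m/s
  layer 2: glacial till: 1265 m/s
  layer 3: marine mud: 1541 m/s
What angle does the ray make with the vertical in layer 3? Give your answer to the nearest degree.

23°

Ray parameter p = sin 7.9° / 543 = 2.5312e-04 s/m.
sin θ_3 = p·V_3 = 2.5312e-04 × 1541 = 0.3901.
θ_3 = arcsin 0.3901 = 22.96°.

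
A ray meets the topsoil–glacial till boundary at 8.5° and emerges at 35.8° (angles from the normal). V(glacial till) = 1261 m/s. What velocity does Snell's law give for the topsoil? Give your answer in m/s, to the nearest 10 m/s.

320 m/s

sin 8.5° = 0.1478; sin 35.8° = 0.5850.
V₁ = V₂·(sin θ₁/sin θ₂) = 1261·(0.1478/0.5850) = 318.63 m/s.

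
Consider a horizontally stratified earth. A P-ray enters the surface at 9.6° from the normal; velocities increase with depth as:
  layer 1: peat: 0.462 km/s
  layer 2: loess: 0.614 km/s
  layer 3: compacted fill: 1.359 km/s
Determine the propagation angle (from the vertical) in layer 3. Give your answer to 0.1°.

29.4°

Snell's law across each interface conserves sin θ / V, so sin θ_3 = V_3·sin θ₁/V₁.
sin θ_3 = 1.359 × sin 9.6° / 0.462 = 0.4906.
θ_3 = 29.38° from the vertical.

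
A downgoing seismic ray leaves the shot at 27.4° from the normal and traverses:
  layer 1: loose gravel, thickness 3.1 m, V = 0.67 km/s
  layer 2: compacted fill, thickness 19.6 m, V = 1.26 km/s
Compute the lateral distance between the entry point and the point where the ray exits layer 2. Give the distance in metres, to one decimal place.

35.5 m

Apply Snell's law at each interface; in layer i the horizontal offset is hᵢ·tan θᵢ.
Layer 1: θ = 27.40°; offset = 3.1·tan 27.40° = 1.607 m.
Layer 2: sin θ = 1.26·sin 27.4°/0.67 = 0.8655, θ = 59.93°; offset = 19.6·tan 59.93° = 33.858 m.
Σ offsets = 35.465 m.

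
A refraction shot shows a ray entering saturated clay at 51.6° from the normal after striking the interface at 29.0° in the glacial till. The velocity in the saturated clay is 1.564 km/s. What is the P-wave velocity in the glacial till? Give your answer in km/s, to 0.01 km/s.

0.97 km/s

Snell's law: sin 29.0°/V₁ = sin 51.6°/V₂.
V₁ = V₂·sin 29.0°/sin 51.6° = 1.564 × 0.6186 = 0.97 km/s.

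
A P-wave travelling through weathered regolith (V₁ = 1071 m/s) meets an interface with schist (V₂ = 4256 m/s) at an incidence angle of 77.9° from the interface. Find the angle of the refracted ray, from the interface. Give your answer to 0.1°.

33.6°

Convert to the normal: θ₁ = 90° − 77.9° = 12.1°.
Snell's law: sin θ₂ = (V₂/V₁)·sin θ₁ = (4256/1071)·sin 12.1° = 0.8330.
θ₂ = sin⁻¹(0.8330) = 56.41° (from vertical).
From the interface: 90° − 56.41° = 33.59°.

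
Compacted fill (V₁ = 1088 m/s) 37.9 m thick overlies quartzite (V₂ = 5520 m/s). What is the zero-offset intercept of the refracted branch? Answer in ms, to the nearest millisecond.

tᵢ = 2h·√(V₂²−V₁²)/(V₁V₂).
√(V₂²−V₁²) = √(5520²−1088²) = 5411.7 m/s.
tᵢ = 2·37.9·5411.7/(1088·5520) = 0.06830 s.

68 ms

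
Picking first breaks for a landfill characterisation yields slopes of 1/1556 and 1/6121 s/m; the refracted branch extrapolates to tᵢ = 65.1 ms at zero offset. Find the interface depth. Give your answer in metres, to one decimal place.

52.4 m

h = tᵢ·V₁·V₂ / (2·√(V₂²−V₁²)).
√(V₂²−V₁²) = √(6121² − 1556²) = 5919.9 m/s.
h = 0.0651 s × 1556 × 6121 / (2 × 5919.9) = 52.37 m.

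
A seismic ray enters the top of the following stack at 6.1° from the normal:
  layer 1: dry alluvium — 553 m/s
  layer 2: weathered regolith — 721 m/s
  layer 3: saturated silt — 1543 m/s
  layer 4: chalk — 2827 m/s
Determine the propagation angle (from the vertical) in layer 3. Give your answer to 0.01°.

17.25°

Snell's law across each interface conserves sin θ / V, so sin θ_3 = V_3·sin θ₁/V₁.
sin θ_3 = 1543 × sin 6.1° / 553 = 0.2965.
θ_3 = arcsin 0.2965 = 17.25°.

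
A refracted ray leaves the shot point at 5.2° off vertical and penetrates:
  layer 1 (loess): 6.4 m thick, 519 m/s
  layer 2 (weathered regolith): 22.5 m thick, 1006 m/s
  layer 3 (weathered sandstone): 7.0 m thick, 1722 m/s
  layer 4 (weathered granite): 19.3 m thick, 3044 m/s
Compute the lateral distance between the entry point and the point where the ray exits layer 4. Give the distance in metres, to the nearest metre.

Apply Snell's law at each interface; in layer i the horizontal offset is hᵢ·tan θᵢ.
Layer 1: θ = 5.20°; offset = 6.4·tan 5.20° = 0.582 m.
Layer 2: sin θ = 1006·sin 5.2°/519 = 0.1757, θ = 10.12°; offset = 22.5·tan 10.12° = 4.015 m.
Layer 3: sin θ = 1722·sin 5.2°/519 = 0.3007, θ = 17.50°; offset = 7.0·tan 17.50° = 2.207 m.
Layer 4: sin θ = 3044·sin 5.2°/519 = 0.5316, θ = 32.11°; offset = 19.3·tan 32.11° = 12.112 m.
Σ offsets = 18.917 m.

19 m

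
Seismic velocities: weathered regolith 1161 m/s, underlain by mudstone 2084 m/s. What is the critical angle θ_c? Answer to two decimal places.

33.86°

Critical incidence: sin θ_c = V₁/V₂ = 1161/2084 = 0.5571.
θ_c = arcsin 0.5571 = 33.86°.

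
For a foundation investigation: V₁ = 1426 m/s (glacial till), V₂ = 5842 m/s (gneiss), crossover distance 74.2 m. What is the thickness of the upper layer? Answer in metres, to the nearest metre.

h = (x_cross/2)·√((V₂−V₁)/(V₂+V₁)).
(V₂−V₁)/(V₂+V₁) = (5842−1426)/(5842+1426) = 0.6076; √ = 0.7795.
h = (74.2/2)·0.7795 = 28.92 m.

29 m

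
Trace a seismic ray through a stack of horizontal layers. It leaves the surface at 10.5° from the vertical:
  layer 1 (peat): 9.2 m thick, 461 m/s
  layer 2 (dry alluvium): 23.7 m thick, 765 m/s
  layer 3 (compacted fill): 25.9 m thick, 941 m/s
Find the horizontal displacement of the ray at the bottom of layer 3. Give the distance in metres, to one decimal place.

19.6 m

Apply Snell's law at each interface; in layer i the horizontal offset is hᵢ·tan θᵢ.
Layer 1: θ = 10.50°; offset = 9.2·tan 10.50° = 1.705 m.
Layer 2: sin θ = 765·sin 10.5°/461 = 0.3024, θ = 17.60°; offset = 23.7·tan 17.60° = 7.519 m.
Layer 3: sin θ = 941·sin 10.5°/461 = 0.3720, θ = 21.84°; offset = 25.9·tan 21.84° = 10.379 m.
Total horizontal offset = 19.603 m.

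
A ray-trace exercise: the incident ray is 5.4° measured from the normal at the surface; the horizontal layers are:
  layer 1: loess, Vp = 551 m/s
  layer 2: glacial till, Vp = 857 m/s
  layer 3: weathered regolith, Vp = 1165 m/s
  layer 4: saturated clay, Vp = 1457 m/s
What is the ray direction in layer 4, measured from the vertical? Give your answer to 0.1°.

Ray parameter p = sin 5.4° / 551 = 1.7080e-04 s/m.
sin θ_4 = p·V_4 = 1.7080e-04 × 1457 = 0.2488.
θ_4 = 14.41° from the vertical.

14.4°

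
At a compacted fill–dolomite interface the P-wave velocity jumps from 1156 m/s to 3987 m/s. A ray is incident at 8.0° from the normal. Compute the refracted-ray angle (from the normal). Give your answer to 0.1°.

sin θ₁/V₁ = sin θ₂/V₂ ⇒ sin θ₂ = 3987·sin 8.0°/1156 = 3987·0.1392/1156 = 0.4800.
θ₂ = arcsin 0.4800 = 28.69° from the normal.

28.7°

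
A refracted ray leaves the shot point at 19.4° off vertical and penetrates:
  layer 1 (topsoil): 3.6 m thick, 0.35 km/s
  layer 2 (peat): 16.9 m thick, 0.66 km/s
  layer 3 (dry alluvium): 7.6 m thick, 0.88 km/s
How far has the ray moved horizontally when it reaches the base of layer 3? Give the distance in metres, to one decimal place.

26.4 m

p = sin θ₁/V₁ = sin 19.4°/0.35 = 9.4903e-01 s/km is conserved through the stack.
Layer 1: θ = 19.40°; offset = 3.6·tan 19.40° = 1.268 m.
Layer 2: sin θ = p·0.66 = 0.6264 → θ = 38.78°; offset = 16.9·tan 38.78° = 13.579 m.
Layer 3: sin θ = p·0.88 = 0.8351 → θ = 56.63°; offset = 7.6·tan 56.63° = 11.540 m.
Summing the layer offsets gives 26.387 m.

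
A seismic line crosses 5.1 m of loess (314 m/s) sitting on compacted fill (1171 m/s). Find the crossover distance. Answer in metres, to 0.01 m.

13.43 m

θ_c = arcsin(314/1171) = 15.55°, so cos θ_c = 0.9634 and tᵢ = 2h cos θ_c/V₁ = 0.0313 s.
At crossover x/V₁ = x/V₂ + tᵢ ⇒ x = tᵢ/(1/V₁ − 1/V₂) = 0.03129/(3.1847e-03 − 8.5397e-04) = 13.43 m.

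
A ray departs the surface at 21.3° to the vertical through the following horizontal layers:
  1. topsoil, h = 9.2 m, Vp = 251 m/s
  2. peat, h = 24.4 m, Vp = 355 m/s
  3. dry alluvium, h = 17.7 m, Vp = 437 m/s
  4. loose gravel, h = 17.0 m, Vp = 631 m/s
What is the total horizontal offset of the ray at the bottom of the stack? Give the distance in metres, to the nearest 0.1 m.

70.7 m

Apply Snell's law at each interface; in layer i the horizontal offset is hᵢ·tan θᵢ.
Layer 1: θ = 21.30°; offset = 9.2·tan 21.30° = 3.587 m.
Layer 2: sin θ = 355·sin 21.3°/251 = 0.5138, θ = 30.91°; offset = 24.4·tan 30.91° = 14.612 m.
Layer 3: sin θ = 437·sin 21.3°/251 = 0.6324, θ = 39.23°; offset = 17.7·tan 39.23° = 14.451 m.
Layer 4: sin θ = 631·sin 21.3°/251 = 0.9132, θ = 65.95°; offset = 17.0·tan 65.95° = 38.094 m.
Σ offsets = 70.744 m.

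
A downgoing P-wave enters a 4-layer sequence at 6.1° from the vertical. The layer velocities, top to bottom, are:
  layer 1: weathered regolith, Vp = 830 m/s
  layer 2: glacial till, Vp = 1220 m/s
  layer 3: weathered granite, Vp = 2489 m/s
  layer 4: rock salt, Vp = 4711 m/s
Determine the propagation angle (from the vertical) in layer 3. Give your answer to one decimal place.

18.6°

Snell's law across each interface conserves sin θ / V, so sin θ_3 = V_3·sin θ₁/V₁.
sin θ_3 = 2489 × sin 6.1° / 830 = 0.3187.
θ_3 = arcsin 0.3187 = 18.58°.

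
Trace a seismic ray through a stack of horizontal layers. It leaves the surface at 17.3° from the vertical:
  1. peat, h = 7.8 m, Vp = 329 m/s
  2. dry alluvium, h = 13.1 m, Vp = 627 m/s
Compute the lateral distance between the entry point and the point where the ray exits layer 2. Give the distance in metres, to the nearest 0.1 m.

Ray parameter p = sin 17.3° / 329 m/s = 9.0387e-04 s/m.
Layer 1: θ = 17.30°; offset = 7.8·tan 17.30° = 2.429 m.
Layer 2: sin θ = p·627 = 0.5667 → θ = 34.52°; offset = 13.1·tan 34.52° = 9.011 m.
Summing the layer offsets gives 11.440 m.

11.4 m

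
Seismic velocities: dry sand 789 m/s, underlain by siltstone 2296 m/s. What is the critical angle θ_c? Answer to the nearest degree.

20°

Critical incidence: sin θ_c = V₁/V₂ = 789/2296 = 0.3436.
θ_c = arcsin 0.3436 = 20.10°.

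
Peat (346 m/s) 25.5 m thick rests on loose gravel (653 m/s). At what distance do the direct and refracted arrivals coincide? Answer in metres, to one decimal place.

θ_c = arcsin(346/653) = 32.00°, so cos θ_c = 0.8481 and tᵢ = 2h cos θ_c/V₁ = 0.1250 s.
At crossover x/V₁ = x/V₂ + tᵢ ⇒ x = tᵢ/(1/V₁ − 1/V₂) = 0.12501/(2.8902e-03 − 1.5314e-03) = 92.00 m.

92.0 m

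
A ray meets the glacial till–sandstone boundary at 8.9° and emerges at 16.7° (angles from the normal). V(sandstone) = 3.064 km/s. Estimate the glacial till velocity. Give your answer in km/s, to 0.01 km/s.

Snell's law: sin 8.9°/V₁ = sin 16.7°/V₂.
V₁ = V₂·sin 8.9°/sin 16.7° = 3.064 × 0.5384 = 1.65 km/s.

1.65 km/s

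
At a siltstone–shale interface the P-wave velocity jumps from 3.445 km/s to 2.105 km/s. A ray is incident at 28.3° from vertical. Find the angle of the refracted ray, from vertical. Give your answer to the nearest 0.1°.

16.8°

sin θ₁/V₁ = sin θ₂/V₂ ⇒ sin θ₂ = 2.105·sin 28.3°/3.445 = 2.105·0.4741/3.445 = 0.2897.
θ₂ = arcsin 0.2897 = 16.84° from the normal.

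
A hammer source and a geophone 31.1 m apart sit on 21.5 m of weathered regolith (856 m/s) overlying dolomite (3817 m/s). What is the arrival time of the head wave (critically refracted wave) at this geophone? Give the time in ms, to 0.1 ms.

57.1 ms

θ_c = arcsin(V₁/V₂) = arcsin(856/3817) = 12.96°, cos θ_c = 0.9745.
Intercept time tᵢ = 2h cos θ_c / V₁ = 2·21.5·0.9745/856 = 0.04895 s.
t = x/V₂ + tᵢ = 31.1/3817 + 0.04895 = 0.05710 s.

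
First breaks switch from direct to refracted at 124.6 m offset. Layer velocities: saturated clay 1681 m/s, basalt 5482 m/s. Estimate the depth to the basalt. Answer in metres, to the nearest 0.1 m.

45.4 m

x_cross = 2h·√((V₂+V₁)/(V₂−V₁)) → h = x_cross / (2·√((V₂+V₁)/(V₂−V₁))).
√((V₂+V₁)/(V₂−V₁)) = √((5482+1681)/(5482−1681)) = 1.3728.
h = 124.6 / (2·1.3728) = 45.38 m.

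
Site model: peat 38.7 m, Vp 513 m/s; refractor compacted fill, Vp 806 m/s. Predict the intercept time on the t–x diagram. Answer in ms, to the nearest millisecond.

116 ms

θ_c = arcsin(V₁/V₂) = arcsin(513/806) = 39.53°; cos θ_c = 0.7713.
tᵢ = 2h·cos θ_c / V₁ = 2·38.7·0.7713 / 513 = 0.11637 s.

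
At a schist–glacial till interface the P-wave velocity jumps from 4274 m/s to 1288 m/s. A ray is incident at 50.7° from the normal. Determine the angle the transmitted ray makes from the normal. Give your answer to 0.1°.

13.5°

sin θ₁/V₁ = sin θ₂/V₂ ⇒ sin θ₂ = 1288·sin 50.7°/4274 = 1288·0.7738/4274 = 0.2332.
θ₂ = sin⁻¹(0.2332) = 13.49° (from vertical).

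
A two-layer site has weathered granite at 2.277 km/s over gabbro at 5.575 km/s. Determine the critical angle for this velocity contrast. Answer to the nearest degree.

At critical incidence the refracted ray runs along the interface (θ₂ = 90°), so sin θ_c = V₁/V₂.
θ_c = arcsin(2.277/5.575) = arcsin 0.4084 = 24.11°.

24°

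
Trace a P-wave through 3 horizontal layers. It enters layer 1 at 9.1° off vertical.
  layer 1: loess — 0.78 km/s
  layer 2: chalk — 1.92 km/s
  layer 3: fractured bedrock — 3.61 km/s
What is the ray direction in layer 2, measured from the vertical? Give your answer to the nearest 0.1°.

Ray parameter p = sin 9.1° / 0.78 = 2.0277e-01 s/km.
sin θ_2 = p·V_2 = 2.0277e-01 × 1.92 = 0.3893.
θ_2 = arcsin 0.3893 = 22.91°.

22.9°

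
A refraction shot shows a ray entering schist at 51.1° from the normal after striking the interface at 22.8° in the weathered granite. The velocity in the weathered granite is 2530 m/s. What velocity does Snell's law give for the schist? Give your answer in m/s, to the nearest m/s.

5081 m/s

sin 22.8° = 0.3875; sin 51.1° = 0.7782.
V₂ = V₁·(sin θ₂/sin θ₁) = 2530·(0.7782/0.3875) = 5080.97 m/s.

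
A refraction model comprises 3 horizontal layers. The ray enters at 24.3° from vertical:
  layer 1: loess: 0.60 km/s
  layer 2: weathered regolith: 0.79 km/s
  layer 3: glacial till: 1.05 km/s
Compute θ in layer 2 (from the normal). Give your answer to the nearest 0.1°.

Ray parameter p = sin 24.3° / 0.60 = 6.8586e-01 s/km.
sin θ_2 = p·V_2 = 6.8586e-01 × 0.79 = 0.5418.
θ_2 = arcsin 0.5418 = 32.81°.

32.8°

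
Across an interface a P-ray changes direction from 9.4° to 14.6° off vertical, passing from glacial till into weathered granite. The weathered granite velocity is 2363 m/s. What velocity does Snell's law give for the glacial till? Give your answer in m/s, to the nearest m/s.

1531 m/s

sin 9.4° = 0.1633; sin 14.6° = 0.2521.
V₁ = V₂·(sin θ₁/sin θ₂) = 2363·(0.1633/0.2521) = 1531.08 m/s.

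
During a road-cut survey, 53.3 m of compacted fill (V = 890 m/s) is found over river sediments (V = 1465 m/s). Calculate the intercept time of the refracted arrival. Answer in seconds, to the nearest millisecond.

0.095 s

tᵢ = 2h·√(V₂²−V₁²)/(V₁V₂).
√(V₂²−V₁²) = √(1465²−890²) = 1163.7 m/s.
tᵢ = 2·53.3·1163.7/(890·1465) = 0.09514 s.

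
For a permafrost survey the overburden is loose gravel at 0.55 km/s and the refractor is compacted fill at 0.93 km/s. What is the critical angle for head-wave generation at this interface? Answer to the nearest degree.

36°

Critical incidence: sin θ_c = V₁/V₂ = 0.55/0.93 = 0.5914.
θ_c = arcsin 0.5914 = 36.26°.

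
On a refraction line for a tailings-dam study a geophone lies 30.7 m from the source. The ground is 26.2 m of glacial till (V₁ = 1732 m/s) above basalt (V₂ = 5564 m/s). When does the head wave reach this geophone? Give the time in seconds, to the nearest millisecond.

θ_c = arcsin(V₁/V₂) = arcsin(1732/5564) = 18.14°, cos θ_c = 0.9503.
Intercept time tᵢ = 2h cos θ_c / V₁ = 2·26.2·0.9503/1732 = 0.02875 s.
t = x/V₂ + tᵢ = 30.7/5564 + 0.02875 = 0.03427 s.

0.034 s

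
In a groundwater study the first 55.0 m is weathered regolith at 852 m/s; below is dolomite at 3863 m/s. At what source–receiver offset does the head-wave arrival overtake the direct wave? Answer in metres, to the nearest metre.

138 m

x_cross = 2h·√((V₂+V₁)/(V₂−V₁)).
(V₂+V₁)/(V₂−V₁) = (3863+852)/(3863−852) = 1.5659; √ = 1.2514.
x_cross = 2·55.0·1.2514 = 137.65 m.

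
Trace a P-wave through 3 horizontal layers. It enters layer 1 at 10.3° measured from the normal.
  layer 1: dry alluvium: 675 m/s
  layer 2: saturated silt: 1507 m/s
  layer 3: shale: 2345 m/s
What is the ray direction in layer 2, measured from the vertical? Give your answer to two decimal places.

Snell's law across each interface conserves sin θ / V, so sin θ_2 = V_2·sin θ₁/V₁.
sin θ_2 = 1507 × sin 10.3° / 675 = 0.3992.
θ_2 = arcsin 0.3992 = 23.53°.

23.53°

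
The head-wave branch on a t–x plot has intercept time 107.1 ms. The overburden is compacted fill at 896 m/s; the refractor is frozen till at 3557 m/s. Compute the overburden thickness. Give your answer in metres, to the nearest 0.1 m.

49.6 m

θ_c = arcsin(896/3557) = 14.59°; cos θ_c = 0.9678.
tᵢ = 2h cos θ_c/V₁ ⇒ h = tᵢ·V₁/(2 cos θ_c) = 0.1071·896/(2·0.9678) = 49.58 m.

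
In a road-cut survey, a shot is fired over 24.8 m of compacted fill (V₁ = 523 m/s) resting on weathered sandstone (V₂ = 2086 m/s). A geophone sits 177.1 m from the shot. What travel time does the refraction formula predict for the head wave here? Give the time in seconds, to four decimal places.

0.1767 s

t = x/V₂ + 2h·√(V₂²−V₁²)/(V₁V₂).
√(V₂²−V₁²) = √(2086²−523²) = 2019.4 m/s; delay term = 2·24.8·2019.4/(523·2086) = 0.09181 s.
t = 177.1/2086 + 0.09181 = 0.17671 s.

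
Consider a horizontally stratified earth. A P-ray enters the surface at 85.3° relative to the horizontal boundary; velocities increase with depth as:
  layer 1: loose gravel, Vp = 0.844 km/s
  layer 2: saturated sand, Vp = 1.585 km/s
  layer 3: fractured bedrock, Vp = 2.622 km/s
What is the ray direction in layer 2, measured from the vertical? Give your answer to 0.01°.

From the normal: θ₁ = 90° − 85.3° = 4.7°.
Ray parameter p = sin 4.7° / 0.844 = 9.7084e-02 s/km.
sin θ_2 = p·V_2 = 9.7084e-02 × 1.585 = 0.1539.
θ_2 = arcsin 0.1539 = 8.85°.

8.85°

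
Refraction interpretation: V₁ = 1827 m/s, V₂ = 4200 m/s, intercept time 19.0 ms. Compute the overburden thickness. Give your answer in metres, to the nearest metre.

19 m

θ_c = arcsin(1827/4200) = 25.79°; cos θ_c = 0.9004.
tᵢ = 2h cos θ_c/V₁ ⇒ h = tᵢ·V₁/(2 cos θ_c) = 0.019·1827/(2·0.9004) = 19.28 m.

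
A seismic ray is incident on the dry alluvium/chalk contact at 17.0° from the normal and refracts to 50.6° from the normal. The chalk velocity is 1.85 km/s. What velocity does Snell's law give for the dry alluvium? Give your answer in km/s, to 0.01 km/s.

0.70 km/s

sin 17.0° = 0.2924; sin 50.6° = 0.7727.
V₁ = V₂·(sin θ₁/sin θ₂) = 1.85·(0.2924/0.7727) = 0.70 km/s.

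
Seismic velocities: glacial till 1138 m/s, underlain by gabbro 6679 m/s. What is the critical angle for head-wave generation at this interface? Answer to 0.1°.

Critical incidence: sin θ_c = V₁/V₂ = 1138/6679 = 0.1704.
θ_c = arcsin 0.1704 = 9.81°.

9.8°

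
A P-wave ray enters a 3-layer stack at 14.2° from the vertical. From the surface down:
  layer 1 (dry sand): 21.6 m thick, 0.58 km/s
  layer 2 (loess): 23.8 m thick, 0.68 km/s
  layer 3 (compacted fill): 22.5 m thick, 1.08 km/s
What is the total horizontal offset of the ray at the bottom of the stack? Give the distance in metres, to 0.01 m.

p = sin θ₁/V₁ = sin 14.2°/0.58 = 4.2294e-01 s/km is conserved through the stack.
Layer 1: θ = 14.20°; offset = 21.6·tan 14.20° = 5.4656 m.
Layer 2: sin θ = p·0.68 = 0.2876 → θ = 16.71°; offset = 23.8·tan 16.71° = 7.1469 m.
Layer 3: sin θ = p·1.08 = 0.4568 → θ = 27.18°; offset = 22.5·tan 27.18° = 11.5532 m.
Σ offsets = 24.1658 m.

24.17 m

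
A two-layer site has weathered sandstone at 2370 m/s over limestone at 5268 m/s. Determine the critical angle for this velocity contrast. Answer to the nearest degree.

Critical incidence: sin θ_c = V₁/V₂ = 2370/5268 = 0.4499.
θ_c = arcsin 0.4499 = 26.74°.

27°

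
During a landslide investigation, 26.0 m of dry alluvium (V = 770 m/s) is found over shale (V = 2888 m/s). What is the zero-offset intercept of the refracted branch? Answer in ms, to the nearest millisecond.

65 ms

tᵢ = 2h·√(V₂²−V₁²)/(V₁V₂).
√(V₂²−V₁²) = √(2888²−770²) = 2783.5 m/s.
tᵢ = 2·26.0·2783.5/(770·2888) = 0.06509 s.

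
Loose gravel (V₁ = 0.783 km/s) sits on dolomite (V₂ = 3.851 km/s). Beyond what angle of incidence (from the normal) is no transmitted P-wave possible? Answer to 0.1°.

11.7°

At critical incidence the refracted ray runs along the interface (θ₂ = 90°), so sin θ_c = V₁/V₂.
θ_c = arcsin(0.783/3.851) = arcsin 0.2033 = 11.73°.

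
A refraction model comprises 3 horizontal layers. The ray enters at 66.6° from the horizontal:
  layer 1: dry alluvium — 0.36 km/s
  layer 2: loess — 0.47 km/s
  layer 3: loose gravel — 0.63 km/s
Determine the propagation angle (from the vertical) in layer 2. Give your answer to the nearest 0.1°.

31.2°

From the normal: θ₁ = 90° − 66.6° = 23.4°.
Ray parameter p = sin 23.4° / 0.36 = 1.1032e+00 s/km.
sin θ_2 = p·V_2 = 1.1032e+00 × 0.47 = 0.5185.
θ_2 = arcsin 0.5185 = 31.23°.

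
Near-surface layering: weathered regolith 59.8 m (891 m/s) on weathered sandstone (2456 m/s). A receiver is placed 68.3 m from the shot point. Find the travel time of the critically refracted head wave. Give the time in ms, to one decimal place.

152.9 ms

t = x/V₂ + 2h·√(V₂²−V₁²)/(V₁V₂).
√(V₂²−V₁²) = √(2456²−891²) = 2288.7 m/s; delay term = 2·59.8·2288.7/(891·2456) = 0.12509 s.
t = 68.3/2456 + 0.12509 = 0.15290 s.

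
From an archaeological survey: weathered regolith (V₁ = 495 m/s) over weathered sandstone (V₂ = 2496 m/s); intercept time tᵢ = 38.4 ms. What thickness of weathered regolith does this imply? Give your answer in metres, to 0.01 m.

9.70 m

h = tᵢ·V₁·V₂ / (2·√(V₂²−V₁²)).
√(V₂²−V₁²) = √(2496² − 495²) = 2446.4 m/s.
h = 0.0384 s × 495 × 2496 / (2 × 2446.4) = 9.70 m.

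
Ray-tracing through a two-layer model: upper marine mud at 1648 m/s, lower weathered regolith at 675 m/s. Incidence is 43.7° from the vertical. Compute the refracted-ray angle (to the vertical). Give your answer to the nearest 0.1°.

sin θ₁/V₁ = sin θ₂/V₂ ⇒ sin θ₂ = 675·sin 43.7°/1648 = 675·0.6909/1648 = 0.2830.
θ₂ = arcsin 0.2830 = 16.44° from the normal.

16.4°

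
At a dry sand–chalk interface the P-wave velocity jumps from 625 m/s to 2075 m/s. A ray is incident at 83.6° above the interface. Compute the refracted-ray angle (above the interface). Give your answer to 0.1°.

68.3°

Convert to the normal: θ₁ = 90° − 83.6° = 6.4°.
sin θ₁/V₁ = sin θ₂/V₂ ⇒ sin θ₂ = 2075·sin 6.4°/625 = 2075·0.1115/625 = 0.3701.
θ₂ = arcsin 0.3701 = 21.72° from the normal.
From the interface: 90° − 21.72° = 68.28°.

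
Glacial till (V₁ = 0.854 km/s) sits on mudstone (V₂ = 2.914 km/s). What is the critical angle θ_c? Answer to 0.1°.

At critical incidence the refracted ray runs along the interface (θ₂ = 90°), so sin θ_c = V₁/V₂.
θ_c = arcsin(0.854/2.914) = arcsin 0.2931 = 17.04°.

17.0°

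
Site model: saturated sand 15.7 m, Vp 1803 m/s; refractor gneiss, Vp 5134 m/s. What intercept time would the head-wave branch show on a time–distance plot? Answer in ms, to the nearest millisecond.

16 ms

tᵢ = 2h·√(V₂²−V₁²)/(V₁V₂).
√(V₂²−V₁²) = √(5134²−1803²) = 4807.0 m/s.
tᵢ = 2·15.7·4807.0/(1803·5134) = 0.01631 s.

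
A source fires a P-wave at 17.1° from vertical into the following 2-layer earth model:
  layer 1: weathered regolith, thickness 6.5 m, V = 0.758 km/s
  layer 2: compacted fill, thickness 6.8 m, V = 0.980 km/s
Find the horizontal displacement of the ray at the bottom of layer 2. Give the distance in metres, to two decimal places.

Apply Snell's law at each interface; in layer i the horizontal offset is hᵢ·tan θᵢ.
Layer 1: θ = 17.10°; offset = 6.5·tan 17.10° = 1.9997 m.
Layer 2: sin θ = 0.980·sin 17.1°/0.758 = 0.3802, θ = 22.34°; offset = 6.8·tan 22.34° = 2.7949 m.
Summing the layer offsets gives 4.7946 m.

4.79 m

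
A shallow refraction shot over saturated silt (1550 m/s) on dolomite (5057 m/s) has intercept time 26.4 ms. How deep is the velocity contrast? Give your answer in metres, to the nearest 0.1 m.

21.5 m

θ_c = arcsin(1550/5057) = 17.85°; cos θ_c = 0.9519.
tᵢ = 2h cos θ_c/V₁ ⇒ h = tᵢ·V₁/(2 cos θ_c) = 0.0264·1550/(2·0.9519) = 21.49 m.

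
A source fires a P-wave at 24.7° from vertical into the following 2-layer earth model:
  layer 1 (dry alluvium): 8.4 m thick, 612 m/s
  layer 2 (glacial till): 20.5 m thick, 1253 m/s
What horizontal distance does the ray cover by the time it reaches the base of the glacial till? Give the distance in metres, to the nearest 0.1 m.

p = sin θ₁/V₁ = sin 24.7°/612 = 6.8279e-04 s/m is conserved through the stack.
Layer 1: θ = 24.70°; offset = 8.4·tan 24.70° = 3.864 m.
Layer 2: sin θ = p·1253 = 0.8555 → θ = 58.82°; offset = 20.5·tan 58.82° = 33.875 m.
Summing the layer offsets gives 37.738 m.

37.7 m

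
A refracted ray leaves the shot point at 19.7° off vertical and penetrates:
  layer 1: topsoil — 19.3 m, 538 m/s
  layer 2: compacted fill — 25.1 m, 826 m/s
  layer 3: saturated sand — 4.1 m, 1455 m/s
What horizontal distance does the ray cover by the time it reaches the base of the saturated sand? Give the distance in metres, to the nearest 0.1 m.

31.2 m

p = sin θ₁/V₁ = sin 19.7°/538 = 6.2657e-04 s/m is conserved through the stack.
Layer 1: θ = 19.70°; offset = 19.3·tan 19.70° = 6.910 m.
Layer 2: sin θ = p·826 = 0.5175 → θ = 31.17°; offset = 25.1·tan 31.17° = 15.182 m.
Layer 3: sin θ = p·1455 = 0.9117 → θ = 65.74°; offset = 4.1·tan 65.74° = 9.096 m.
Total horizontal offset = 31.188 m.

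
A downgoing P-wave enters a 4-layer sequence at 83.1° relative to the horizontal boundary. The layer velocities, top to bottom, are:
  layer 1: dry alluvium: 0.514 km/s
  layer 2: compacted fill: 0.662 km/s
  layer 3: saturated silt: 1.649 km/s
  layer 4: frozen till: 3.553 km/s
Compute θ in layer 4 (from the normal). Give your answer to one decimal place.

56.1°

From the normal: θ₁ = 90° − 83.1° = 6.9°.
Ray parameter p = sin 6.9° / 0.514 = 2.3373e-01 s/km.
sin θ_4 = p·V_4 = 2.3373e-01 × 3.553 = 0.8304.
θ_4 = arcsin 0.8304 = 56.14°.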